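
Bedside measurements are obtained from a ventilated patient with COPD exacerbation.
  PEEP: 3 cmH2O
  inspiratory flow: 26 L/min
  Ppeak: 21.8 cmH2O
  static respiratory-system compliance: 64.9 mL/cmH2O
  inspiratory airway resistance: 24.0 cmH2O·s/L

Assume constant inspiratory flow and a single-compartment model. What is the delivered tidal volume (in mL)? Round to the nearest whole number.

Flow: 26 L/min ÷ 60 = 0.4333 L/s.
Equation of motion (constant flow): PIP = Vt/C + R·V̇ + PEEP.
Vt/C = PIP − R·V̇ − PEEP = 21.8 − 10.399 − 3 = 8.401 cmH2O.
Vt = C × 8.401 = 64.9 × 8.401 = 545.22 mL.

545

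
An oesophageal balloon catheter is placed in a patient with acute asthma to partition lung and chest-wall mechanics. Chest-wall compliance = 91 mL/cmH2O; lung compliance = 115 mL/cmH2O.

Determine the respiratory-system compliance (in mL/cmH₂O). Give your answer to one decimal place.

Lung and chest wall are elastances in series: 1/Crs = 1/CL + 1/Ccw.
1/Crs = 1/115 + 1/91 = 0.01968.
Crs = 50.813 mL/cmH2O.

50.8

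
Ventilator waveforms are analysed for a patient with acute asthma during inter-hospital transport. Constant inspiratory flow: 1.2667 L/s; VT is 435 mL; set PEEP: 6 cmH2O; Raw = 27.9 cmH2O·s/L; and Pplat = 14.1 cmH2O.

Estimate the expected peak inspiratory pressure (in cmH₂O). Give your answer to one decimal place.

49.4

PIP = Pplat + Raw × flow = 14.1 + 27.9 × 1.2667 = 14.1 + 35.341 = 49.441 cmH2O.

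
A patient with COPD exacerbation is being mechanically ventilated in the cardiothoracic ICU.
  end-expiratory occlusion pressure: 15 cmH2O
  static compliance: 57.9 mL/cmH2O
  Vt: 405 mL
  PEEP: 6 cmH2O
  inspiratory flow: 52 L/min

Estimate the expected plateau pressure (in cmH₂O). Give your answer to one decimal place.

End-expiratory occlusion gives total PEEP = 15 cmH2O (intrinsic PEEP = 15 − 6 = 9). Use total PEEP for the elastic gradient.
Pplat = PEEPtotal + Vt / Cstat = 15 + 405 / 57.9 = 15 + 6.995 = 21.995 cmH2O.

22.0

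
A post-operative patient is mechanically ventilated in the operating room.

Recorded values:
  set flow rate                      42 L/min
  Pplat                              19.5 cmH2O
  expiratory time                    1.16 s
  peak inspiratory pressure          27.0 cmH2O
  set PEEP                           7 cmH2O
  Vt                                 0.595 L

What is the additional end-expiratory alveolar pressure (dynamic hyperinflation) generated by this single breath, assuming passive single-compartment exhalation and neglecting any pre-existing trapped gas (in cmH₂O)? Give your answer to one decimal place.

1.3

Flow: 42 L/min ÷ 60 = 0.7 L/s.
R = (PIP − Pplat)/V̇ = (27.0 − 19.5) / 0.7 = 7.5/0.7 = 10.714 cmH2O·s/L.
C = Vt/(Pplat − PEEP) = 595.0 / (19.5 − 7) = 595.0/12.5 = 47.6 mL/cmH2O.
τ = R × C = 10.714 × 0.0476 L/cmH2O = 0.51 s.
Fraction remaining = e^(−Te/τ) = e^(−1.16/0.51) = 0.1028; trapped volume = 595.0 × 0.1028 = 61.166 mL.
Additional alveolar pressure from trapping ≈ V_trapped / C = 61.166 / 47.6 = 1.285 cmH2O.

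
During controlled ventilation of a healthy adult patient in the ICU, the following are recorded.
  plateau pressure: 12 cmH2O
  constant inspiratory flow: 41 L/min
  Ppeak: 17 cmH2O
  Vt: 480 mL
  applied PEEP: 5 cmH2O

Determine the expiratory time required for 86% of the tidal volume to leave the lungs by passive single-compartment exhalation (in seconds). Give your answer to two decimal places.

Flow: 41 L/min ÷ 60 = 0.6833 L/s.
R = (PIP − Pplat)/V̇ = (17 − 12) / 0.6833 = 5.0/0.6833 = 7.317 cmH2O·s/L.
C = Vt/(Pplat − PEEP) = 480.0 / (12 − 5) = 480.0/7.0 = 68.571 mL/cmH2O.
τ = R × C = 7.317 × 0.06857 L/cmH2O = 0.5017 s.
t = −τ·ln(1 − 0.86) = −0.5017·ln(0.14) = 0.9864 s.

0.99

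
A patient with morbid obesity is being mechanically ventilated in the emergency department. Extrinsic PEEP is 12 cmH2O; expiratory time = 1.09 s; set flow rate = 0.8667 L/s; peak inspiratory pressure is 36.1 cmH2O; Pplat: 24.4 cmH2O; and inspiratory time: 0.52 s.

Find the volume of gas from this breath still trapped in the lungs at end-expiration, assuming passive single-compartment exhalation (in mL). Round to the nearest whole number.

Vt = flow × Ti = 0.8667 L/s × 0.52 s × 1000 mL/L = 450.68 mL.
R = (PIP − Pplat)/V̇ = (36.1 − 24.4) / 0.8667 = 11.7/0.8667 = 13.499 cmH2O·s/L.
C = Vt/(Pplat − PEEP) = 450.68 / (24.4 − 12) = 450.68/12.4 = 36.345 mL/cmH2O.
τ = R × C = 13.499 × 0.03635 L/cmH2O = 0.4907 s.
Fraction remaining = e^(−Te/τ) = e^(−1.09/0.4907) = 0.1085.
Trapped volume = 450.68 × 0.1085 = 48.899 mL.

49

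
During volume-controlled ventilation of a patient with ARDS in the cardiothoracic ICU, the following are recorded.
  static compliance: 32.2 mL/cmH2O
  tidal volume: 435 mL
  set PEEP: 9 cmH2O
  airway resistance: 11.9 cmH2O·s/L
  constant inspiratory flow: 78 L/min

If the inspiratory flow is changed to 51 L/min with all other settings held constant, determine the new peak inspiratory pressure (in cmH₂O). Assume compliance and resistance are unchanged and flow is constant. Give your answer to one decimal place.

32.6

Flow: 78 L/min ÷ 60 = 1.3 L/s.
New flow: 51 L/min ÷ 60 = 0.85 L/s.
PIP = Vt/C + R·V̇ + PEEP (constant-flow equation of motion).
Only the resistive term changes: ΔPIP = R × ΔV̇ = 11.9 × (0.85 − 1.3) = 11.9 × -0.45 = -5.355 cmH2O.
Original PIP = 435/32.2 + 11.9×1.3 + 9 = 37.979 cmH2O; new PIP = 37.979 + (-5.355) = 32.624 cmH2O.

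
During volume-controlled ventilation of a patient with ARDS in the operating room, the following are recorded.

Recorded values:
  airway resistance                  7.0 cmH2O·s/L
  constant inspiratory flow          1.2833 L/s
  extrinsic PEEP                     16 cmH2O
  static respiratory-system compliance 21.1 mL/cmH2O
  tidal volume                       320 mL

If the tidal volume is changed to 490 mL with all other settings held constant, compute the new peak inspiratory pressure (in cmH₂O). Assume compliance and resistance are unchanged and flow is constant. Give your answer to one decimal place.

PIP = Vt/C + R·V̇ + PEEP (constant-flow equation of motion).
Only the elastic term changes: ΔPIP = ΔVt / C = (490 − 320) / 21.1 = 8.057 cmH2O.
Original PIP = 320/21.1 + 7.0×1.2833 + 16 = 40.149 cmH2O; new PIP = 40.149 + (8.057) = 48.206 cmH2O.

48.2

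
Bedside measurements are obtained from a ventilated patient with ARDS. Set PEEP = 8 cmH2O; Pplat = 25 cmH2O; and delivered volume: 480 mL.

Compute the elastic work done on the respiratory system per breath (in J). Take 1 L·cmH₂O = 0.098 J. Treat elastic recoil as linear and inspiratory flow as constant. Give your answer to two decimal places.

0.40

Elastic work ≈ ½ × (Pplat − PEEP) × Vt = 0.5 × (25 − 8) × 0.480 L = 0.5 × 17.0 × 0.480 = 4.08 L·cmH2O.
× 0.098 J/(L·cmH2O) → 0.3998 J.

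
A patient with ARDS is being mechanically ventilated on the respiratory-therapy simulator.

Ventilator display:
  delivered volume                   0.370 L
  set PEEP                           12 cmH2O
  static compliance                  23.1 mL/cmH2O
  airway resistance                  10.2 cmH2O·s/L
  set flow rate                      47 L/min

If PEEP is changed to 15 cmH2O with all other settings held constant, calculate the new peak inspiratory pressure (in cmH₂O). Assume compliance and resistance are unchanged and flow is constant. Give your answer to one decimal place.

Flow: 47 L/min ÷ 60 = 0.7833 L/s.
PIP = Vt/C + R·V̇ + PEEP (constant-flow equation of motion).
Only the baseline term changes: ΔPIP = ΔPEEP = 15 − 12 = 3.0 cmH2O.
Original PIP = 370/23.1 + 10.2×0.7833 + 12 = 36.007 cmH2O; new PIP = 36.007 + (3.0) = 39.007 cmH2O.

39.0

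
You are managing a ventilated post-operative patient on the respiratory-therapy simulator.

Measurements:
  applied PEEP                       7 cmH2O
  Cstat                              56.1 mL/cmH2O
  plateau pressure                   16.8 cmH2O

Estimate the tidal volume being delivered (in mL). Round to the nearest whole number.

Vt = Cstat × (Pplat − PEEP) = 56.1 × (16.8 − 7) = 56.1 × 9.8 = 549.78 mL.

550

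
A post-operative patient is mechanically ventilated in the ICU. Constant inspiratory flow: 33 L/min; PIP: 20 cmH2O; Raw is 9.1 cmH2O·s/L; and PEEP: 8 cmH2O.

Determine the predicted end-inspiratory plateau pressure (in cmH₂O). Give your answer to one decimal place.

Flow: 33 L/min ÷ 60 = 0.55 L/s.
Pplat = PIP − Raw × flow = 20 − 9.1 × 0.55 = 20 − 5.005 = 14.995 cmH2O.

15.0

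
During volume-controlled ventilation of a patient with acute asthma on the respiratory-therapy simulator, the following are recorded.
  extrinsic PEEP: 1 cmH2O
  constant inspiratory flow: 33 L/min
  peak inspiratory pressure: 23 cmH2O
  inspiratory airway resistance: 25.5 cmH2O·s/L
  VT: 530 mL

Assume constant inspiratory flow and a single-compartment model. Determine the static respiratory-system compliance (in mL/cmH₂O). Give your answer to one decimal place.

Flow: 33 L/min ÷ 60 = 0.55 L/s.
Equation of motion (constant flow): PIP = Vt/C + R·V̇ + PEEP.
Vt/C = PIP − R·V̇ − PEEP = 23 − 25.5×0.55 − 1 = 23 − 14.025 − 1 = 7.975 cmH2O.
C = Vt / 7.975 = 530 / 7.975 = 66.458 mL/cmH2O.

66.5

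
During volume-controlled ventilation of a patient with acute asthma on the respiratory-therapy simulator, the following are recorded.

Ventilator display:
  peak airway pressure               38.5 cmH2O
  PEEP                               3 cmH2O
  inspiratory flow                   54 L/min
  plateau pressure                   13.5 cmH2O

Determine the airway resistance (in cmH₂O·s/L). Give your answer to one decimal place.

Flow: 54 L/min ÷ 60 = 0.9 L/s.
Raw = (PIP − Pplat) / flow = (38.5 − 13.5) / 0.9 = 25.0 / 0.9 = 27.778 cmH2O·s/L.

27.8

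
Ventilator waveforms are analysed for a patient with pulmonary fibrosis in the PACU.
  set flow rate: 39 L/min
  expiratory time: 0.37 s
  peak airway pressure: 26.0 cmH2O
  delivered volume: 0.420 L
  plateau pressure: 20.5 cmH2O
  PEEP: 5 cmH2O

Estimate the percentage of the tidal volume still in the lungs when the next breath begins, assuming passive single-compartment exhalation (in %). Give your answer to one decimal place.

19.9

Flow: 39 L/min ÷ 60 = 0.65 L/s.
R = (PIP − Pplat)/V̇ = (26.0 − 20.5) / 0.65 = 5.5/0.65 = 8.462 cmH2O·s/L.
C = Vt/(Pplat − PEEP) = 420.0 / (20.5 − 5) = 420.0/15.5 = 27.097 mL/cmH2O.
τ = R × C = 8.462 × 0.0271 L/cmH2O = 0.2293 s.
Fraction remaining at end-expiration = e^(−Te/τ) = e^(−0.37/0.2293) = 0.1992 → 19.92%.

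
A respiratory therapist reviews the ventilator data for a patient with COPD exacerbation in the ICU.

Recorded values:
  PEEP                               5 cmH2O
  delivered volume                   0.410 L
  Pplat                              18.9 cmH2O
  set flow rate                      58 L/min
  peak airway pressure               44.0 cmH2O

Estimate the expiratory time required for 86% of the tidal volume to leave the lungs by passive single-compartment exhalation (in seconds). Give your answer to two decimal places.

Flow: 58 L/min ÷ 60 = 0.9667 L/s.
R = (PIP − Pplat)/V̇ = (44.0 − 18.9) / 0.9667 = 25.1/0.9667 = 25.965 cmH2O·s/L.
C = Vt/(Pplat − PEEP) = 410.0 / (18.9 − 5) = 410.0/13.9 = 29.496 mL/cmH2O.
τ = R × C = 25.965 × 0.0295 L/cmH2O = 0.766 s.
t = −τ·ln(1 − 0.86) = −0.766·ln(0.14) = 1.506 s.

1.51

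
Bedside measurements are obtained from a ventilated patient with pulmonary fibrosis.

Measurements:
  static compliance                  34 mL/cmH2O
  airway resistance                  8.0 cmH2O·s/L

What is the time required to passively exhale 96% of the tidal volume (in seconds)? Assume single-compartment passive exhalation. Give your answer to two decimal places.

τ = R × C = 8.0 × 34 mL/cmH2O = 8.0 × 0.034 L/cmH2O = 0.272 s.
Exhaled fraction f = 1 − e^(−t/τ) → t = −τ·ln(1 − f) = −0.272·ln(0.04) = 0.8755 s.

0.88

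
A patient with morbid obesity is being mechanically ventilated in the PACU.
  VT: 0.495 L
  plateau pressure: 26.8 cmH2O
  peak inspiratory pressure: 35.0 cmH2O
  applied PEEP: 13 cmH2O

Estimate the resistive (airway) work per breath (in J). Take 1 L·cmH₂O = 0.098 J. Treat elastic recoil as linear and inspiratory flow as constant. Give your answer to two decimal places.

With constant inspiratory flow the resistive pressure is constant at PIP − Pplat = 35.0 − 26.8 = 8.2 cmH2O, so resistive work = 8.2 × 0.495 = 4.059 L·cmH2O.
× 0.098 J/(L·cmH2O) → 0.3978 J.

0.40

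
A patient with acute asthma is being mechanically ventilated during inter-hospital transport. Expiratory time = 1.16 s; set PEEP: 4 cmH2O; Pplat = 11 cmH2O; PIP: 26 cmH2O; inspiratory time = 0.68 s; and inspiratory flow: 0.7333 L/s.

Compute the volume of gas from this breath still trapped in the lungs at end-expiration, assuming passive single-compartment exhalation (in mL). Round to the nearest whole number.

225

Vt = flow × Ti = 0.7333 L/s × 0.68 s × 1000 mL/L = 498.64 mL.
R = (PIP − Pplat)/V̇ = (26 − 11) / 0.7333 = 15.0/0.7333 = 20.455 cmH2O·s/L.
C = Vt/(Pplat − PEEP) = 498.64 / (11 − 4) = 498.64/7.0 = 71.234 mL/cmH2O.
τ = R × C = 20.455 × 0.07123 L/cmH2O = 1.457 s.
Fraction remaining = e^(−Te/τ) = e^(−1.16/1.457) = 0.4511.
Trapped volume = 498.64 × 0.4511 = 224.94 mL.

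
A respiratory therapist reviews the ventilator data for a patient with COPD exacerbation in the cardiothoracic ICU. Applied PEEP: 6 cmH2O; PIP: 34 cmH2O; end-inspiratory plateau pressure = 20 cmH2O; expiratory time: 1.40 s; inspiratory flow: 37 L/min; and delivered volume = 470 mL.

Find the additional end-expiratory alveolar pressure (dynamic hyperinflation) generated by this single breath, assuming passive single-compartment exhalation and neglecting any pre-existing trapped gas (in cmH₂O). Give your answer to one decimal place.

2.2

Flow: 37 L/min ÷ 60 = 0.6167 L/s.
R = (PIP − Pplat)/V̇ = (34 − 20) / 0.6167 = 14.0/0.6167 = 22.701 cmH2O·s/L.
C = Vt/(Pplat − PEEP) = 470.0 / (20 − 6) = 470.0/14.0 = 33.571 mL/cmH2O.
τ = R × C = 22.701 × 0.03357 L/cmH2O = 0.7621 s.
Fraction remaining = e^(−Te/τ) = e^(−1.40/0.7621) = 0.1593; trapped volume = 470.0 × 0.1593 = 74.871 mL.
Additional alveolar pressure from trapping ≈ V_trapped / C = 74.871 / 33.571 = 2.23 cmH2O.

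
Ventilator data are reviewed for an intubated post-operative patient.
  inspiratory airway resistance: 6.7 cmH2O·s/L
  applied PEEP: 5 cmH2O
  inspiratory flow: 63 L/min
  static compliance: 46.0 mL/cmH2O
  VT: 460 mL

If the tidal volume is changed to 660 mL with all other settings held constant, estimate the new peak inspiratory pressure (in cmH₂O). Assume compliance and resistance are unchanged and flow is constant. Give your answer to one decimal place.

26.4

Flow: 63 L/min ÷ 60 = 1.05 L/s.
PIP = Vt/C + R·V̇ + PEEP (constant-flow equation of motion).
Only the elastic term changes: ΔPIP = ΔVt / C = (660 − 460) / 46.0 = 4.348 cmH2O.
Original PIP = 460/46.0 + 6.7×1.05 + 5 = 22.035 cmH2O; new PIP = 22.035 + (4.348) = 26.383 cmH2O.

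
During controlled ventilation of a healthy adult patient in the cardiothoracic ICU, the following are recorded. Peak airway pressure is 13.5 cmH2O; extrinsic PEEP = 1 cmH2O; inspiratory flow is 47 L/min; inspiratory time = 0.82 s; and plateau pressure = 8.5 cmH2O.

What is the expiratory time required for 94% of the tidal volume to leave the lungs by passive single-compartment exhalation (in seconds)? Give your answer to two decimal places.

Flow: 47 L/min ÷ 60 = 0.7833 L/s.
Vt = flow × Ti = 0.7833 L/s × 0.82 s × 1000 mL/L = 642.31 mL.
R = (PIP − Pplat)/V̇ = (13.5 − 8.5) / 0.7833 = 5.0/0.7833 = 6.383 cmH2O·s/L.
C = Vt/(Pplat − PEEP) = 642.31 / (8.5 − 1) = 642.31/7.5 = 85.641 mL/cmH2O.
τ = R × C = 6.383 × 0.08564 L/cmH2O = 0.5466 s.
t = −τ·ln(1 − 0.94) = −0.5466·ln(0.06) = 1.538 s.

1.54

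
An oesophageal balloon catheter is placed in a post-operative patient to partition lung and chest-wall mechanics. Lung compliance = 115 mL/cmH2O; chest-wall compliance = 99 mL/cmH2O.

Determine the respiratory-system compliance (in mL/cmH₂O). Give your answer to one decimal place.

Lung and chest wall are elastances in series: 1/Crs = 1/CL + 1/Ccw.
1/Crs = 1/115 + 1/99 = 0.0188.
Crs = 53.191 mL/cmH2O.

53.2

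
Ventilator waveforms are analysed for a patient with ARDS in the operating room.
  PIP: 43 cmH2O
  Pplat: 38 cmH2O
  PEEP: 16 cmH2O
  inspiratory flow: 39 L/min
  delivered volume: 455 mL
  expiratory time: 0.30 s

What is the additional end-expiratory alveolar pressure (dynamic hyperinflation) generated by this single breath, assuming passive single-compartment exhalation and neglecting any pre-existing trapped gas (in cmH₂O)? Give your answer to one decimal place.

Flow: 39 L/min ÷ 60 = 0.65 L/s.
R = (PIP − Pplat)/V̇ = (43 − 38) / 0.65 = 5.0/0.65 = 7.692 cmH2O·s/L.
C = Vt/(Pplat − PEEP) = 455.0 / (38 − 16) = 455.0/22.0 = 20.682 mL/cmH2O.
τ = R × C = 7.692 × 0.02068 L/cmH2O = 0.1591 s.
Fraction remaining = e^(−Te/τ) = e^(−0.30/0.1591) = 0.1517; trapped volume = 455.0 × 0.1517 = 69.024 mL.
Additional alveolar pressure from trapping ≈ V_trapped / C = 69.024 / 20.682 = 3.337 cmH2O.

3.3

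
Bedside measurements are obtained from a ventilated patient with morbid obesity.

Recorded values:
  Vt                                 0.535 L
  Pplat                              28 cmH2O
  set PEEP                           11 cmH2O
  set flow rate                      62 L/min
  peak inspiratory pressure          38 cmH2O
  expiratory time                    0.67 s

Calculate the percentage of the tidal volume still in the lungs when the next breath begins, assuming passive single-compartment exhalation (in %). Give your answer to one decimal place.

11.1

Flow: 62 L/min ÷ 60 = 1.0333 L/s.
R = (PIP − Pplat)/V̇ = (38 − 28) / 1.0333 = 10.0/1.0333 = 9.678 cmH2O·s/L.
C = Vt/(Pplat − PEEP) = 535.0 / (28 − 11) = 535.0/17.0 = 31.471 mL/cmH2O.
τ = R × C = 9.678 × 0.03147 L/cmH2O = 0.3046 s.
Fraction remaining at end-expiration = e^(−Te/τ) = e^(−0.67/0.3046) = 0.1108 → 11.08%.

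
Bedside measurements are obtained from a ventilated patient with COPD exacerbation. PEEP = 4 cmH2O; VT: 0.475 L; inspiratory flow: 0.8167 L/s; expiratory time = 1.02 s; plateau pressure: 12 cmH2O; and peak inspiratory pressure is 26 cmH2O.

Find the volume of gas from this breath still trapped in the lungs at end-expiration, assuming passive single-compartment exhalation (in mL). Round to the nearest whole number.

174

R = (PIP − Pplat)/V̇ = (26 − 12) / 0.8167 = 14.0/0.8167 = 17.142 cmH2O·s/L.
C = Vt/(Pplat − PEEP) = 475.0 / (12 − 4) = 475.0/8.0 = 59.375 mL/cmH2O.
τ = R × C = 17.142 × 0.05938 L/cmH2O = 1.018 s.
Fraction remaining = e^(−Te/τ) = e^(−1.02/1.018) = 0.3672.
Trapped volume = 475.0 × 0.3672 = 174.42 mL.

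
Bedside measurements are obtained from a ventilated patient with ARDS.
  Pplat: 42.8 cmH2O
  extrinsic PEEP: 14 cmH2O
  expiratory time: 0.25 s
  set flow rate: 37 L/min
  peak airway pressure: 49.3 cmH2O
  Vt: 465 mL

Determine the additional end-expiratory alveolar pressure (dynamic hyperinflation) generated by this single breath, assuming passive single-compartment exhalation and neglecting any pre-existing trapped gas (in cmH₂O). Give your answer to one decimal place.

Flow: 37 L/min ÷ 60 = 0.6167 L/s.
R = (PIP − Pplat)/V̇ = (49.3 − 42.8) / 0.6167 = 6.5/0.6167 = 10.54 cmH2O·s/L.
C = Vt/(Pplat − PEEP) = 465.0 / (42.8 − 14) = 465.0/28.8 = 16.146 mL/cmH2O.
τ = R × C = 10.54 × 0.01615 L/cmH2O = 0.1702 s.
Fraction remaining = e^(−Te/τ) = e^(−0.25/0.1702) = 0.2302; trapped volume = 465.0 × 0.2302 = 107.04 mL.
Additional alveolar pressure from trapping ≈ V_trapped / C = 107.04 / 16.146 = 6.63 cmH2O.

6.6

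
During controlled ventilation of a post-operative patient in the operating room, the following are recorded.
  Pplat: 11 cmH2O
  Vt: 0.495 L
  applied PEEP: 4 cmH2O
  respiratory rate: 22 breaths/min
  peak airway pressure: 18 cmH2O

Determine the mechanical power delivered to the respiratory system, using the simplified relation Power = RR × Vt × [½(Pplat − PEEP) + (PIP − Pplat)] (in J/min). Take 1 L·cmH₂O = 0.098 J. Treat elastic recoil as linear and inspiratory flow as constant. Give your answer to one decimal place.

11.2

Per-breath work = Vt × [½(Pplat−PEEP) + (PIP−Pplat)] = 0.495 × [0.5×7.0 + 7.0] = 0.495 × 10.5 = 5.198 L·cmH2O.
Power = 22 × 5.198 = 114.36 L·cmH2O/min.
× 0.098 J/(L·cmH2O) → 11.207 J/min.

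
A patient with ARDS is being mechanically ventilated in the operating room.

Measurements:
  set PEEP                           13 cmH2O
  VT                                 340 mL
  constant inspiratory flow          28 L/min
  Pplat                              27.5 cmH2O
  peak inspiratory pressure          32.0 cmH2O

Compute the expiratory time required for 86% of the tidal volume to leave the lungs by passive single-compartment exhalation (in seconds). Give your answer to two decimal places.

Flow: 28 L/min ÷ 60 = 0.4667 L/s.
R = (PIP − Pplat)/V̇ = (32.0 − 27.5) / 0.4667 = 4.5/0.4667 = 9.642 cmH2O·s/L.
C = Vt/(Pplat − PEEP) = 340.0 / (27.5 − 13) = 340.0/14.5 = 23.448 mL/cmH2O.
τ = R × C = 9.642 × 0.02345 L/cmH2O = 0.2261 s.
t = −τ·ln(1 − 0.86) = −0.2261·ln(0.14) = 0.4445 s.

0.44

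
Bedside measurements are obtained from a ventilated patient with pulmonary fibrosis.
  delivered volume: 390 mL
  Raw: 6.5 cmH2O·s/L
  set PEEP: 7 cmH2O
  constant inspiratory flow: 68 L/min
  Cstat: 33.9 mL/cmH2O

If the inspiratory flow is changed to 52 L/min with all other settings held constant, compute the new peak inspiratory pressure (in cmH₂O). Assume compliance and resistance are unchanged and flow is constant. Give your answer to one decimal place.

Flow: 68 L/min ÷ 60 = 1.1333 L/s.
New flow: 52 L/min ÷ 60 = 0.8667 L/s.
PIP = Vt/C + R·V̇ + PEEP (constant-flow equation of motion).
Only the resistive term changes: ΔPIP = R × ΔV̇ = 6.5 × (0.8667 − 1.1333) = 6.5 × -0.2666 = -1.733 cmH2O.
Original PIP = 390/33.9 + 6.5×1.1333 + 7 = 25.871 cmH2O; new PIP = 25.871 + (-1.733) = 24.138 cmH2O.

24.1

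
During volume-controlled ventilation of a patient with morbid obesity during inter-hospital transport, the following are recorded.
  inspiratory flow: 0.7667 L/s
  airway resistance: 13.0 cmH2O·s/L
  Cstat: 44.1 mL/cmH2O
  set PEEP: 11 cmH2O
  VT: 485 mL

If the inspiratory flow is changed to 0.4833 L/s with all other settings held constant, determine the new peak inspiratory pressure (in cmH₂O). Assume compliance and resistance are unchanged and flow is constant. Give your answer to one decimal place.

PIP = Vt/C + R·V̇ + PEEP (constant-flow equation of motion).
Only the resistive term changes: ΔPIP = R × ΔV̇ = 13.0 × (0.4833 − 0.7667) = 13.0 × -0.2834 = -3.684 cmH2O.
Original PIP = 485/44.1 + 13.0×0.7667 + 11 = 31.965 cmH2O; new PIP = 31.965 + (-3.684) = 28.281 cmH2O.

28.3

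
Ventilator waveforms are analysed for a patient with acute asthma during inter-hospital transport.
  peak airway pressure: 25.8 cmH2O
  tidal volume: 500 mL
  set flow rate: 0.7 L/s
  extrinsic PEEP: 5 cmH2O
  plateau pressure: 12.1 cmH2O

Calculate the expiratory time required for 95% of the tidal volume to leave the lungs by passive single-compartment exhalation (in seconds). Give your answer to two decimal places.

R = (PIP − Pplat)/V̇ = (25.8 − 12.1) / 0.7 = 13.7/0.7 = 19.571 cmH2O·s/L.
C = Vt/(Pplat − PEEP) = 500.0 / (12.1 − 5) = 500.0/7.1 = 70.423 mL/cmH2O.
τ = R × C = 19.571 × 0.07042 L/cmH2O = 1.378 s.
t = −τ·ln(1 − 0.95) = −1.378·ln(0.05) = 4.128 s.

4.13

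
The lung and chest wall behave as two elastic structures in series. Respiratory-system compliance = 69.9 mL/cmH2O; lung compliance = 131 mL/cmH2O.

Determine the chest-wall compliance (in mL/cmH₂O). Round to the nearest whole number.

1/Ccw = 1/Crs − 1/CL.
1/Ccw = 1/69.9 − 1/131 = 0.006673.
Ccw = 149.86 mL/cmH2O.

150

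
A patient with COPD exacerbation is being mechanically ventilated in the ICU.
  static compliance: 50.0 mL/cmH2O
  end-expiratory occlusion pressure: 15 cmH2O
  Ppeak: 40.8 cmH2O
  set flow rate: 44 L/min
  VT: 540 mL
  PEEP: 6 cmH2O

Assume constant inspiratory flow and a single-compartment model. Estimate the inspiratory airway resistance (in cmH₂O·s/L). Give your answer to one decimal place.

20.5

Flow: 44 L/min ÷ 60 = 0.7333 L/s.
Total PEEP = 15 cmH2O (set 6 + intrinsic 9); this is the baseline alveolar pressure.
Equation of motion (constant flow): PIP = Vt/C + R·V̇ + PEEP.
R·V̇ = PIP − Vt/C − PEEP = 40.8 − 540/50.0 − 15 = 40.8 − 10.8 − 15 = 15.0 cmH2O.
R = 15.0 / 0.7333 = 20.455 cmH2O·s/L.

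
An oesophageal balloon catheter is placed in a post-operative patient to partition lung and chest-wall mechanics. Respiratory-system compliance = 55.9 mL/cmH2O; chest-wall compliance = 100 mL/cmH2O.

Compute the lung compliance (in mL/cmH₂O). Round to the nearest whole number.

1/CL = 1/Crs − 1/Ccw.
1/CL = 1/55.9 − 1/100 = 0.007889.
CL = 126.76 mL/cmH2O.

127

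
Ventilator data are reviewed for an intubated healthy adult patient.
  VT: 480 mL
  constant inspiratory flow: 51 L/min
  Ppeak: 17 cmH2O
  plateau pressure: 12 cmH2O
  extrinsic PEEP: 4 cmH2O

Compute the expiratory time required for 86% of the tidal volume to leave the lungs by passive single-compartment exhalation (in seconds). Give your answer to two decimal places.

0.69

Flow: 51 L/min ÷ 60 = 0.85 L/s.
R = (PIP − Pplat)/V̇ = (17 − 12) / 0.85 = 5.0/0.85 = 5.882 cmH2O·s/L.
C = Vt/(Pplat − PEEP) = 480.0 / (12 − 4) = 480.0/8.0 = 60.0 mL/cmH2O.
τ = R × C = 5.882 × 0.06 L/cmH2O = 0.3529 s.
t = −τ·ln(1 − 0.86) = −0.3529·ln(0.14) = 0.6938 s.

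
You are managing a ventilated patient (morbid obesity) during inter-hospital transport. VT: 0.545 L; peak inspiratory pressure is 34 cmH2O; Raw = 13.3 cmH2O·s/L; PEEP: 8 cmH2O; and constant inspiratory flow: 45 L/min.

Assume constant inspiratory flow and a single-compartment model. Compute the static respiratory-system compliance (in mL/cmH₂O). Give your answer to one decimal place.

Flow: 45 L/min ÷ 60 = 0.75 L/s.
Equation of motion (constant flow): PIP = Vt/C + R·V̇ + PEEP.
Vt/C = PIP − R·V̇ − PEEP = 34 − 13.3×0.75 − 8 = 34 − 9.975 − 8 = 16.025 cmH2O.
C = Vt / 16.025 = 545 / 16.025 = 34.009 mL/cmH2O.

34.0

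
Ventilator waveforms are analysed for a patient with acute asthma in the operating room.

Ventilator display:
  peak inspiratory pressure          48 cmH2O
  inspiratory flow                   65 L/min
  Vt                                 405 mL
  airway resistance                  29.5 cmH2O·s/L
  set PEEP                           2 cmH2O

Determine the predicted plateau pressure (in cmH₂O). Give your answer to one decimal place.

Flow: 65 L/min ÷ 60 = 1.0833 L/s.
Pplat = PIP − Raw × flow = 48 − 29.5 × 1.0833 = 48 − 31.957 = 16.043 cmH2O.

16.0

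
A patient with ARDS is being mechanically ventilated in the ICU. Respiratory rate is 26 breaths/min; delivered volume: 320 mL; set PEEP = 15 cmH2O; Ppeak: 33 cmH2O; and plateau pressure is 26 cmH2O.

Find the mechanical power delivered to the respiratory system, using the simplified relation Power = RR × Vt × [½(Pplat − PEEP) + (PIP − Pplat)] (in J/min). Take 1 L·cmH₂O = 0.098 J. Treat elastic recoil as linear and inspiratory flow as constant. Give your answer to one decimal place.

Per-breath work = Vt × [½(Pplat−PEEP) + (PIP−Pplat)] = 0.320 × [0.5×11.0 + 7.0] = 0.320 × 12.5 = 4.0 L·cmH2O.
Power = 26 × 4.0 = 104.0 L·cmH2O/min.
× 0.098 J/(L·cmH2O) → 10.192 J/min.

10.2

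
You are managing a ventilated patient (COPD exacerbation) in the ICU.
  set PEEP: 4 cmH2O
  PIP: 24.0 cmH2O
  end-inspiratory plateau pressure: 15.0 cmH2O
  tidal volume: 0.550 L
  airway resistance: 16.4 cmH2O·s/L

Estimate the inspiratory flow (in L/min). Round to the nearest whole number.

33

flow = (PIP − Pplat) / Raw = (24.0 − 15.0) / 16.4 = 0.5488 L/s × 60 = 32.928 L/min.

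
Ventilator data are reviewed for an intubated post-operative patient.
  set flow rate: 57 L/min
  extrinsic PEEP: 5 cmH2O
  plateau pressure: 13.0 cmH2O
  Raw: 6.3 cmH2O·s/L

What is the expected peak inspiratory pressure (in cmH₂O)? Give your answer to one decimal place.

Flow: 57 L/min ÷ 60 = 0.95 L/s.
PIP = Pplat + Raw × flow = 13.0 + 6.3 × 0.95 = 13.0 + 5.985 = 18.985 cmH2O.

19.0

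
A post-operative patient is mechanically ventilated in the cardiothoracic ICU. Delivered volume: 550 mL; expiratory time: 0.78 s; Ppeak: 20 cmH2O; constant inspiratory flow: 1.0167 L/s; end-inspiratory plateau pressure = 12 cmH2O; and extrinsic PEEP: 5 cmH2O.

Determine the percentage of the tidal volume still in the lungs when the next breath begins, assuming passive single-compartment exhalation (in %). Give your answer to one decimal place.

R = (PIP − Pplat)/V̇ = (20 − 12) / 1.0167 = 8.0/1.0167 = 7.869 cmH2O·s/L.
C = Vt/(Pplat − PEEP) = 550.0 / (12 − 5) = 550.0/7.0 = 78.571 mL/cmH2O.
τ = R × C = 7.869 × 0.07857 L/cmH2O = 0.6183 s.
Fraction remaining at end-expiration = e^(−Te/τ) = e^(−0.78/0.6183) = 0.2832 → 28.32%.

28.3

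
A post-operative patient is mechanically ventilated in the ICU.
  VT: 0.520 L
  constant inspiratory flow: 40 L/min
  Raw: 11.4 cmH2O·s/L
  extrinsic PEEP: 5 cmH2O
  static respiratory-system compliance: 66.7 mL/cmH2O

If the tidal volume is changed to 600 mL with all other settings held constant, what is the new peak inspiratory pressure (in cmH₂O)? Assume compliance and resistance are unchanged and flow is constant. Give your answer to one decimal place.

Flow: 40 L/min ÷ 60 = 0.6667 L/s.
PIP = Vt/C + R·V̇ + PEEP (constant-flow equation of motion).
Only the elastic term changes: ΔPIP = ΔVt / C = (600 − 520) / 66.7 = 1.199 cmH2O.
Original PIP = 520/66.7 + 11.4×0.6667 + 5 = 20.396 cmH2O; new PIP = 20.396 + (1.199) = 21.595 cmH2O.

21.6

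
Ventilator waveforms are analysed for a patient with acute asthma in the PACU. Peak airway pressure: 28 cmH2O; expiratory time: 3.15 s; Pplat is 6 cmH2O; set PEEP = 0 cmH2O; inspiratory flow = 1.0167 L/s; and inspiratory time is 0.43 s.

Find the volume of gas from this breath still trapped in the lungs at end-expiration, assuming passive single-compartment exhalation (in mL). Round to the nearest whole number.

59

Vt = flow × Ti = 1.0167 L/s × 0.43 s × 1000 mL/L = 437.18 mL.
R = (PIP − Pplat)/V̇ = (28 − 6) / 1.0167 = 22.0/1.0167 = 21.639 cmH2O·s/L.
C = Vt/(Pplat − PEEP) = 437.18 / (6 − 0) = 437.18/6.0 = 72.863 mL/cmH2O.
τ = R × C = 21.639 × 0.07286 L/cmH2O = 1.577 s.
Fraction remaining = e^(−Te/τ) = e^(−3.15/1.577) = 0.1357.
Trapped volume = 437.18 × 0.1357 = 59.325 mL.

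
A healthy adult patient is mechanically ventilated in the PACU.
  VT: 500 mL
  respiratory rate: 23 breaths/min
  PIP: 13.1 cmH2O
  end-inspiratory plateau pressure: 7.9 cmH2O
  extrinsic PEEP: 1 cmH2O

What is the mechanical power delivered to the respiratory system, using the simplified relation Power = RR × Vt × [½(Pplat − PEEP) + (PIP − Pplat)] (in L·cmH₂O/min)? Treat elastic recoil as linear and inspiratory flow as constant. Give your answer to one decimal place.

99.5

Per-breath work = Vt × [½(Pplat−PEEP) + (PIP−Pplat)] = 0.500 × [0.5×6.9 + 5.2] = 0.500 × 8.65 = 4.325 L·cmH2O.
Power = 23 × 4.325 = 99.475 L·cmH2O/min.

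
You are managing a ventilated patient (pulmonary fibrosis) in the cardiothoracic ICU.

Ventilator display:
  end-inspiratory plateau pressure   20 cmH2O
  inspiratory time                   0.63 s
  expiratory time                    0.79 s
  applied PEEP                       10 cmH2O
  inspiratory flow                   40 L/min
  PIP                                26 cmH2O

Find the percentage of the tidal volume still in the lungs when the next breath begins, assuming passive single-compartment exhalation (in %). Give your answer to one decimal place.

12.4

Flow: 40 L/min ÷ 60 = 0.6667 L/s.
Vt = flow × Ti = 0.6667 L/s × 0.63 s × 1000 mL/L = 420.02 mL.
R = (PIP − Pplat)/V̇ = (26 − 20) / 0.6667 = 6.0/0.6667 = 9.0 cmH2O·s/L.
C = Vt/(Pplat − PEEP) = 420.02 / (20 − 10) = 420.02/10.0 = 42.002 mL/cmH2O.
τ = R × C = 9.0 × 0.042 L/cmH2O = 0.378 s.
Fraction remaining at end-expiration = e^(−Te/τ) = e^(−0.79/0.378) = 0.1237 → 12.37%.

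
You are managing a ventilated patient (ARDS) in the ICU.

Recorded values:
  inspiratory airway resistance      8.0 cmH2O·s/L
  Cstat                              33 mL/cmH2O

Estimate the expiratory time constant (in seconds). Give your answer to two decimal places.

0.26

τ = R × C = 8.0 × 33 mL/cmH2O = 8.0 × 0.033 L/cmH2O = 0.264 s.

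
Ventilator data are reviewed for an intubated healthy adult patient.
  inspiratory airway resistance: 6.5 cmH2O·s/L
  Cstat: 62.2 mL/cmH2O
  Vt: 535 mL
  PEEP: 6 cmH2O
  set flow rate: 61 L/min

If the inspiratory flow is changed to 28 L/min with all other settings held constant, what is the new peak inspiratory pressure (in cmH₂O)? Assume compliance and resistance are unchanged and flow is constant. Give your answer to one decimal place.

17.6

Flow: 61 L/min ÷ 60 = 1.0167 L/s.
New flow: 28 L/min ÷ 60 = 0.4667 L/s.
PIP = Vt/C + R·V̇ + PEEP (constant-flow equation of motion).
Only the resistive term changes: ΔPIP = R × ΔV̇ = 6.5 × (0.4667 − 1.0167) = 6.5 × -0.55 = -3.575 cmH2O.
Original PIP = 535/62.2 + 6.5×1.0167 + 6 = 21.21 cmH2O; new PIP = 21.21 + (-3.575) = 17.635 cmH2O.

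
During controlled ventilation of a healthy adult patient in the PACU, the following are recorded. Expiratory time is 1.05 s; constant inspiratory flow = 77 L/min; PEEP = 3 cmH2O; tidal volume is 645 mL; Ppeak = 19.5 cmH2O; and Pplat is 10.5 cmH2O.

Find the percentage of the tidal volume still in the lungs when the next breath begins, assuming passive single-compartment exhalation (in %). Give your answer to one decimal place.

Flow: 77 L/min ÷ 60 = 1.2833 L/s.
R = (PIP − Pplat)/V̇ = (19.5 − 10.5) / 1.2833 = 9.0/1.2833 = 7.013 cmH2O·s/L.
C = Vt/(Pplat − PEEP) = 645.0 / (10.5 − 3) = 645.0/7.5 = 86.0 mL/cmH2O.
τ = R × C = 7.013 × 0.086 L/cmH2O = 0.6031 s.
Fraction remaining at end-expiration = e^(−Te/τ) = e^(−1.05/0.6031) = 0.1753 → 17.53%.

17.5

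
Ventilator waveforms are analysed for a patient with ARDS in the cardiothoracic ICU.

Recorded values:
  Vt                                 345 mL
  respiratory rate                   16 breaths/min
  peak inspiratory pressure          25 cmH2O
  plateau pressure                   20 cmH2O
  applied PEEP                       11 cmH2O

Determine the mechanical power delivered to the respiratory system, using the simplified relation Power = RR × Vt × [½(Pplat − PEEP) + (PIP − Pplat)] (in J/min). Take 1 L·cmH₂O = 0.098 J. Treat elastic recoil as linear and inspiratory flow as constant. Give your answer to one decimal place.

Per-breath work = Vt × [½(Pplat−PEEP) + (PIP−Pplat)] = 0.345 × [0.5×9.0 + 5.0] = 0.345 × 9.5 = 3.278 L·cmH2O.
Power = 16 × 3.278 = 52.448 L·cmH2O/min.
× 0.098 J/(L·cmH2O) → 5.14 J/min.

5.1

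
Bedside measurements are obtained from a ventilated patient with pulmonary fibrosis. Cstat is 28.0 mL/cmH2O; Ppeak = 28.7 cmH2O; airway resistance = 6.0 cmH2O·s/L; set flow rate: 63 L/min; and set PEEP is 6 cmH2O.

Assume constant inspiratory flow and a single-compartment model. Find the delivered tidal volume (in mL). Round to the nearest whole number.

Flow: 63 L/min ÷ 60 = 1.05 L/s.
Equation of motion (constant flow): PIP = Vt/C + R·V̇ + PEEP.
Vt/C = PIP − R·V̇ − PEEP = 28.7 − 6.3 − 6 = 16.4 cmH2O.
Vt = C × 16.4 = 28.0 × 16.4 = 459.2 mL.

459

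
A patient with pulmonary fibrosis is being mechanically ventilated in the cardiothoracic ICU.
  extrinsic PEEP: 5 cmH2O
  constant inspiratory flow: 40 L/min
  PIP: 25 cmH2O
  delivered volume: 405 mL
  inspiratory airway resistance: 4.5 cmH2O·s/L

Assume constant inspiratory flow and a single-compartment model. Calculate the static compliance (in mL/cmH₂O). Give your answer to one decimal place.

Flow: 40 L/min ÷ 60 = 0.6667 L/s.
Equation of motion (constant flow): PIP = Vt/C + R·V̇ + PEEP.
Vt/C = PIP − R·V̇ − PEEP = 25 − 4.5×0.6667 − 5 = 25 − 3.0 − 5 = 17.0 cmH2O.
C = Vt / 17.0 = 405 / 17.0 = 23.824 mL/cmH2O.

23.8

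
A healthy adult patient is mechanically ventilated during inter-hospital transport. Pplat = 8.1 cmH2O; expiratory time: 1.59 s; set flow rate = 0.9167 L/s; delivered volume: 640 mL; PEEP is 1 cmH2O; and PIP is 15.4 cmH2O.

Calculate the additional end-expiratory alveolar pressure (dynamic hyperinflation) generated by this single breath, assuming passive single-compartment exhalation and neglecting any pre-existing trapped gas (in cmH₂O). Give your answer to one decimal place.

R = (PIP − Pplat)/V̇ = (15.4 − 8.1) / 0.9167 = 7.3/0.9167 = 7.963 cmH2O·s/L.
C = Vt/(Pplat − PEEP) = 640.0 / (8.1 − 1) = 640.0/7.1 = 90.141 mL/cmH2O.
τ = R × C = 7.963 × 0.09014 L/cmH2O = 0.7178 s.
Fraction remaining = e^(−Te/τ) = e^(−1.59/0.7178) = 0.1091; trapped volume = 640.0 × 0.1091 = 69.824 mL.
Additional alveolar pressure from trapping ≈ V_trapped / C = 69.824 / 90.141 = 0.7746 cmH2O.

0.8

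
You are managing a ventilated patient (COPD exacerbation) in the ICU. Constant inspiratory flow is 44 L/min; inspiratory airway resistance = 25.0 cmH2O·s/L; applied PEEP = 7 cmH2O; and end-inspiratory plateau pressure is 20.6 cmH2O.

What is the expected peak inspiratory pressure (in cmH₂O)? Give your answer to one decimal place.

Flow: 44 L/min ÷ 60 = 0.7333 L/s.
PIP = Pplat + Raw × flow = 20.6 + 25.0 × 0.7333 = 20.6 + 18.333 = 38.933 cmH2O.

38.9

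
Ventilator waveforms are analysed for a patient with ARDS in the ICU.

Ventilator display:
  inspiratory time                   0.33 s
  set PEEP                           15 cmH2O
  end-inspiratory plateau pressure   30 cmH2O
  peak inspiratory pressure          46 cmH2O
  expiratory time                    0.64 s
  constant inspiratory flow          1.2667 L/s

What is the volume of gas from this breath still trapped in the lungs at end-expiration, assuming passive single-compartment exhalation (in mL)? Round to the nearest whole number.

68

Vt = flow × Ti = 1.2667 L/s × 0.33 s × 1000 mL/L = 418.01 mL.
R = (PIP − Pplat)/V̇ = (46 − 30) / 1.2667 = 16.0/1.2667 = 12.631 cmH2O·s/L.
C = Vt/(Pplat − PEEP) = 418.01 / (30 − 15) = 418.01/15.0 = 27.867 mL/cmH2O.
τ = R × C = 12.631 × 0.02787 L/cmH2O = 0.352 s.
Fraction remaining = e^(−Te/τ) = e^(−0.64/0.352) = 0.1623.
Trapped volume = 418.01 × 0.1623 = 67.843 mL.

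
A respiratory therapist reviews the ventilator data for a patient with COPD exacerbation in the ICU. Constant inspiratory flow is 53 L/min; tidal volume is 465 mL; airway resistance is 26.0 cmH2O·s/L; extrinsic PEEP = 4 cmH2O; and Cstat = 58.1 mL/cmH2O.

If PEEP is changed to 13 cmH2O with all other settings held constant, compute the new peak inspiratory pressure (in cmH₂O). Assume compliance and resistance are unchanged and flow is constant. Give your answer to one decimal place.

Flow: 53 L/min ÷ 60 = 0.8833 L/s.
PIP = Vt/C + R·V̇ + PEEP (constant-flow equation of motion).
Only the baseline term changes: ΔPIP = ΔPEEP = 13 − 4 = 9.0 cmH2O.
Original PIP = 465/58.1 + 26.0×0.8833 + 4 = 34.969 cmH2O; new PIP = 34.969 + (9.0) = 43.969 cmH2O.

44.0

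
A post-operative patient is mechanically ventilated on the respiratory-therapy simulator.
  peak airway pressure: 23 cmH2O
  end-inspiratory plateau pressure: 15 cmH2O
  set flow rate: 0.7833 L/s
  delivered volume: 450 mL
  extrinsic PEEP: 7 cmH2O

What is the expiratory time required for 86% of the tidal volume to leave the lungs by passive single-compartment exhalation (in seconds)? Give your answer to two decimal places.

R = (PIP − Pplat)/V̇ = (23 − 15) / 0.7833 = 8.0/0.7833 = 10.213 cmH2O·s/L.
C = Vt/(Pplat − PEEP) = 450.0 / (15 − 7) = 450.0/8.0 = 56.25 mL/cmH2O.
τ = R × C = 10.213 × 0.05625 L/cmH2O = 0.5745 s.
t = −τ·ln(1 − 0.86) = −0.5745·ln(0.14) = 1.13 s.

1.13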